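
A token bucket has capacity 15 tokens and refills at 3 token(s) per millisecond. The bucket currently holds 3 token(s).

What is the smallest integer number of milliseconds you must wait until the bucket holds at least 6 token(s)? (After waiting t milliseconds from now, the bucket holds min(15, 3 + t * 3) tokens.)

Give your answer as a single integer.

Need 3 + t * 3 >= 6, so t >= 3/3.
Smallest integer t = ceil(3/3) = 1.

Answer: 1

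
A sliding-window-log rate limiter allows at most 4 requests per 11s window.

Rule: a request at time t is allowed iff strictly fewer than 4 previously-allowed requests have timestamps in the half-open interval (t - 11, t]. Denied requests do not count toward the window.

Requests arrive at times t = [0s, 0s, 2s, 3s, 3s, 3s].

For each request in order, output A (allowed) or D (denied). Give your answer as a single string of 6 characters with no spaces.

Answer: AAAADD

Derivation:
Tracking allowed requests in the window:
  req#1 t=0s: ALLOW
  req#2 t=0s: ALLOW
  req#3 t=2s: ALLOW
  req#4 t=3s: ALLOW
  req#5 t=3s: DENY
  req#6 t=3s: DENY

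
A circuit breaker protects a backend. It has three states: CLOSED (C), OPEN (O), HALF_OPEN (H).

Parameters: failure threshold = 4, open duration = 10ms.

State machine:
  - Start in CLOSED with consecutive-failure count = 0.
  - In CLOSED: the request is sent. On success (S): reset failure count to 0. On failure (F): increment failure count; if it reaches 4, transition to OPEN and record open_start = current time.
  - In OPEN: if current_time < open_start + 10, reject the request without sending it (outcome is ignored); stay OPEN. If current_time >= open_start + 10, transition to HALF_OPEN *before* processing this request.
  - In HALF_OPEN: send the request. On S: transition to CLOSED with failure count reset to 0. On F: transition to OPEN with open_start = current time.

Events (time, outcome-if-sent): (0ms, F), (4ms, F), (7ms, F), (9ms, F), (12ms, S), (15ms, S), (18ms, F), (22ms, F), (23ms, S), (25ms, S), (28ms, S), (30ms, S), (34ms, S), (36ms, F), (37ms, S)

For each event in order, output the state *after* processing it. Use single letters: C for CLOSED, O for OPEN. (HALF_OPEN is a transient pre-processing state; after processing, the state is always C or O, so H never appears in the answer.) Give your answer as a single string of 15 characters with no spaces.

State after each event:
  event#1 t=0ms outcome=F: state=CLOSED
  event#2 t=4ms outcome=F: state=CLOSED
  event#3 t=7ms outcome=F: state=CLOSED
  event#4 t=9ms outcome=F: state=OPEN
  event#5 t=12ms outcome=S: state=OPEN
  event#6 t=15ms outcome=S: state=OPEN
  event#7 t=18ms outcome=F: state=OPEN
  event#8 t=22ms outcome=F: state=OPEN
  event#9 t=23ms outcome=S: state=OPEN
  event#10 t=25ms outcome=S: state=OPEN
  event#11 t=28ms outcome=S: state=OPEN
  event#12 t=30ms outcome=S: state=OPEN
  event#13 t=34ms outcome=S: state=CLOSED
  event#14 t=36ms outcome=F: state=CLOSED
  event#15 t=37ms outcome=S: state=CLOSED

Answer: CCCOOOOOOOOOCCC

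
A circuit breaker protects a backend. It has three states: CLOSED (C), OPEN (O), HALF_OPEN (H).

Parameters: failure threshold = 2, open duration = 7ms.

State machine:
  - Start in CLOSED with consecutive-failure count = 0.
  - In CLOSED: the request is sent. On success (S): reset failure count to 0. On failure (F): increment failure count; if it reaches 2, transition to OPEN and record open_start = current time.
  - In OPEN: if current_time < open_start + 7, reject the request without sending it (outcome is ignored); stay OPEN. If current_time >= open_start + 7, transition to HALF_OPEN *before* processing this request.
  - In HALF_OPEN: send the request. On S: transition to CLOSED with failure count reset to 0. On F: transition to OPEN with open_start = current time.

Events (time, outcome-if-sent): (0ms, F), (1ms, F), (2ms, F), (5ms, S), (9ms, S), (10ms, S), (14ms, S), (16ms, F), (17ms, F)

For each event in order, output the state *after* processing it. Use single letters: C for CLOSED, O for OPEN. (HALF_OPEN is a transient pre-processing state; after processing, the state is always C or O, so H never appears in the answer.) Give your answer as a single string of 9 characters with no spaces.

Answer: COOOCCCCO

Derivation:
State after each event:
  event#1 t=0ms outcome=F: state=CLOSED
  event#2 t=1ms outcome=F: state=OPEN
  event#3 t=2ms outcome=F: state=OPEN
  event#4 t=5ms outcome=S: state=OPEN
  event#5 t=9ms outcome=S: state=CLOSED
  event#6 t=10ms outcome=S: state=CLOSED
  event#7 t=14ms outcome=S: state=CLOSED
  event#8 t=16ms outcome=F: state=CLOSED
  event#9 t=17ms outcome=F: state=OPEN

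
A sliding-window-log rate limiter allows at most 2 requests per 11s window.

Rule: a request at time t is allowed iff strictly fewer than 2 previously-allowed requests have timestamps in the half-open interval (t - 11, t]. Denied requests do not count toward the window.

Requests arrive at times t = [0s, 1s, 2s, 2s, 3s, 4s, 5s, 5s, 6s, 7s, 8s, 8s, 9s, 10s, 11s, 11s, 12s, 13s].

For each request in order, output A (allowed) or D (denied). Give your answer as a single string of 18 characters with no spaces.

Tracking allowed requests in the window:
  req#1 t=0s: ALLOW
  req#2 t=1s: ALLOW
  req#3 t=2s: DENY
  req#4 t=2s: DENY
  req#5 t=3s: DENY
  req#6 t=4s: DENY
  req#7 t=5s: DENY
  req#8 t=5s: DENY
  req#9 t=6s: DENY
  req#10 t=7s: DENY
  req#11 t=8s: DENY
  req#12 t=8s: DENY
  req#13 t=9s: DENY
  req#14 t=10s: DENY
  req#15 t=11s: ALLOW
  req#16 t=11s: DENY
  req#17 t=12s: ALLOW
  req#18 t=13s: DENY

Answer: AADDDDDDDDDDDDADAD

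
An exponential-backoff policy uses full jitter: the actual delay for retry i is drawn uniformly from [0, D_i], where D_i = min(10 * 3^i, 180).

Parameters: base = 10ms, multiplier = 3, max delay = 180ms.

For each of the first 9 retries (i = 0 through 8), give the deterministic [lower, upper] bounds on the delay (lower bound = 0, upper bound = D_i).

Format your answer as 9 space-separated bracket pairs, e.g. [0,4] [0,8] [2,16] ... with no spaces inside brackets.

Computing bounds per retry:
  i=0: D_i=min(10*3^0,180)=10, bounds=[0,10]
  i=1: D_i=min(10*3^1,180)=30, bounds=[0,30]
  i=2: D_i=min(10*3^2,180)=90, bounds=[0,90]
  i=3: D_i=min(10*3^3,180)=180, bounds=[0,180]
  i=4: D_i=min(10*3^4,180)=180, bounds=[0,180]
  i=5: D_i=min(10*3^5,180)=180, bounds=[0,180]
  i=6: D_i=min(10*3^6,180)=180, bounds=[0,180]
  i=7: D_i=min(10*3^7,180)=180, bounds=[0,180]
  i=8: D_i=min(10*3^8,180)=180, bounds=[0,180]

Answer: [0,10] [0,30] [0,90] [0,180] [0,180] [0,180] [0,180] [0,180] [0,180]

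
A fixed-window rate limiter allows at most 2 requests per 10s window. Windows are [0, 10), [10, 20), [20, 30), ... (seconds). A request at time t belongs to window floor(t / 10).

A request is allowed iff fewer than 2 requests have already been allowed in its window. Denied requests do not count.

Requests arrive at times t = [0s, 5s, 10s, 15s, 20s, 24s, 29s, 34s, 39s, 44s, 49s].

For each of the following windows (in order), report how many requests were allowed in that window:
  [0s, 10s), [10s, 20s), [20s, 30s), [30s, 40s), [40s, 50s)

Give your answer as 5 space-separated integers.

Answer: 2 2 2 2 2

Derivation:
Processing requests:
  req#1 t=0s (window 0): ALLOW
  req#2 t=5s (window 0): ALLOW
  req#3 t=10s (window 1): ALLOW
  req#4 t=15s (window 1): ALLOW
  req#5 t=20s (window 2): ALLOW
  req#6 t=24s (window 2): ALLOW
  req#7 t=29s (window 2): DENY
  req#8 t=34s (window 3): ALLOW
  req#9 t=39s (window 3): ALLOW
  req#10 t=44s (window 4): ALLOW
  req#11 t=49s (window 4): ALLOW

Allowed counts by window: 2 2 2 2 2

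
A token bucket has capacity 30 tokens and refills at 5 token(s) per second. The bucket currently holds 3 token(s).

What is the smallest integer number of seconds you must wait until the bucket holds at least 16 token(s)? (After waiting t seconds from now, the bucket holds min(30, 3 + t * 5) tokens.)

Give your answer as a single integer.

Answer: 3

Derivation:
Need 3 + t * 5 >= 16, so t >= 13/5.
Smallest integer t = ceil(13/5) = 3.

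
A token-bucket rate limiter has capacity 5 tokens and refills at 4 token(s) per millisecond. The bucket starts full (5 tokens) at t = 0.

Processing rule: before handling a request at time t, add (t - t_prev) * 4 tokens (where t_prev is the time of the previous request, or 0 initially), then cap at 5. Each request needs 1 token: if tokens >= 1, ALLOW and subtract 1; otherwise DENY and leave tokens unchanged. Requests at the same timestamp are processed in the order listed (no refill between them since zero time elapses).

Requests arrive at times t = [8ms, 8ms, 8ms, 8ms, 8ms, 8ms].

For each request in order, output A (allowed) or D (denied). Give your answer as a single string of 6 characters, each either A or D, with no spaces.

Simulating step by step:
  req#1 t=8ms: ALLOW
  req#2 t=8ms: ALLOW
  req#3 t=8ms: ALLOW
  req#4 t=8ms: ALLOW
  req#5 t=8ms: ALLOW
  req#6 t=8ms: DENY

Answer: AAAAAD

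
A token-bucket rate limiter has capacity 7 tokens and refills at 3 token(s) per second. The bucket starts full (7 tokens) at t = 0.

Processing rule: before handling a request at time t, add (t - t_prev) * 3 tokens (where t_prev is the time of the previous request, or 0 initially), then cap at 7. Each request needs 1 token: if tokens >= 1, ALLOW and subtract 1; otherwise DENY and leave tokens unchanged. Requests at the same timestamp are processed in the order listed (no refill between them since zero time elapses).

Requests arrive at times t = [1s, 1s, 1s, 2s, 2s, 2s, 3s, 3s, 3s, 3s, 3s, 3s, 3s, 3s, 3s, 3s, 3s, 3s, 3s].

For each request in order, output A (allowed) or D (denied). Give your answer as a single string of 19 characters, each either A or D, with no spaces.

Simulating step by step:
  req#1 t=1s: ALLOW
  req#2 t=1s: ALLOW
  req#3 t=1s: ALLOW
  req#4 t=2s: ALLOW
  req#5 t=2s: ALLOW
  req#6 t=2s: ALLOW
  req#7 t=3s: ALLOW
  req#8 t=3s: ALLOW
  req#9 t=3s: ALLOW
  req#10 t=3s: ALLOW
  req#11 t=3s: ALLOW
  req#12 t=3s: ALLOW
  req#13 t=3s: ALLOW
  req#14 t=3s: DENY
  req#15 t=3s: DENY
  req#16 t=3s: DENY
  req#17 t=3s: DENY
  req#18 t=3s: DENY
  req#19 t=3s: DENY

Answer: AAAAAAAAAAAAADDDDDD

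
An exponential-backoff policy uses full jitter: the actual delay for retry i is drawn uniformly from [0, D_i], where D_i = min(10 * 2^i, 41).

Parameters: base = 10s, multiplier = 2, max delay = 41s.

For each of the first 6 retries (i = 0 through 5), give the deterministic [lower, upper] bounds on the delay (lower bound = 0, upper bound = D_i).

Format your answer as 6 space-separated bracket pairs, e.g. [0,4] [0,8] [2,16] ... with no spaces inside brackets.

Answer: [0,10] [0,20] [0,40] [0,41] [0,41] [0,41]

Derivation:
Computing bounds per retry:
  i=0: D_i=min(10*2^0,41)=10, bounds=[0,10]
  i=1: D_i=min(10*2^1,41)=20, bounds=[0,20]
  i=2: D_i=min(10*2^2,41)=40, bounds=[0,40]
  i=3: D_i=min(10*2^3,41)=41, bounds=[0,41]
  i=4: D_i=min(10*2^4,41)=41, bounds=[0,41]
  i=5: D_i=min(10*2^5,41)=41, bounds=[0,41]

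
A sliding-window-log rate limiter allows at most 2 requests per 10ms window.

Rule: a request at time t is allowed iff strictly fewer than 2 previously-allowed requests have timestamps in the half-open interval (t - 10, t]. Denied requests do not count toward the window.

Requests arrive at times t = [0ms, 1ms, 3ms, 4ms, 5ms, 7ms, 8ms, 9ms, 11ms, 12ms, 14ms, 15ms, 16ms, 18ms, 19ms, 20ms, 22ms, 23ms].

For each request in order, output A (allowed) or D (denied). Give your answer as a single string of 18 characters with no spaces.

Answer: AADDDDDDAADDDDDDAA

Derivation:
Tracking allowed requests in the window:
  req#1 t=0ms: ALLOW
  req#2 t=1ms: ALLOW
  req#3 t=3ms: DENY
  req#4 t=4ms: DENY
  req#5 t=5ms: DENY
  req#6 t=7ms: DENY
  req#7 t=8ms: DENY
  req#8 t=9ms: DENY
  req#9 t=11ms: ALLOW
  req#10 t=12ms: ALLOW
  req#11 t=14ms: DENY
  req#12 t=15ms: DENY
  req#13 t=16ms: DENY
  req#14 t=18ms: DENY
  req#15 t=19ms: DENY
  req#16 t=20ms: DENY
  req#17 t=22ms: ALLOW
  req#18 t=23ms: ALLOW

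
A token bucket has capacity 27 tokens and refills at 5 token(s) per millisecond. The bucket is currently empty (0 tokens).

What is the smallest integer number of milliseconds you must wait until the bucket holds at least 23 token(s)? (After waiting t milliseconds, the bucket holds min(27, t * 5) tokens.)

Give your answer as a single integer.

Need t * 5 >= 23, so t >= 23/5.
Smallest integer t = ceil(23/5) = 5.

Answer: 5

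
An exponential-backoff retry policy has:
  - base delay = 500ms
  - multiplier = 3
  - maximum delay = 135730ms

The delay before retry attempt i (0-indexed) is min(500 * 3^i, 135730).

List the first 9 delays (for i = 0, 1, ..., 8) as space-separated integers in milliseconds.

Answer: 500 1500 4500 13500 40500 121500 135730 135730 135730

Derivation:
Computing each delay:
  i=0: min(500*3^0, 135730) = 500
  i=1: min(500*3^1, 135730) = 1500
  i=2: min(500*3^2, 135730) = 4500
  i=3: min(500*3^3, 135730) = 13500
  i=4: min(500*3^4, 135730) = 40500
  i=5: min(500*3^5, 135730) = 121500
  i=6: min(500*3^6, 135730) = 135730
  i=7: min(500*3^7, 135730) = 135730
  i=8: min(500*3^8, 135730) = 135730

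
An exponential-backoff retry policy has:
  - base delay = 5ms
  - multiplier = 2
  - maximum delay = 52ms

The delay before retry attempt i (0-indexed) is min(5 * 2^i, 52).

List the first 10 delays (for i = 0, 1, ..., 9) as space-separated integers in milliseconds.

Computing each delay:
  i=0: min(5*2^0, 52) = 5
  i=1: min(5*2^1, 52) = 10
  i=2: min(5*2^2, 52) = 20
  i=3: min(5*2^3, 52) = 40
  i=4: min(5*2^4, 52) = 52
  i=5: min(5*2^5, 52) = 52
  i=6: min(5*2^6, 52) = 52
  i=7: min(5*2^7, 52) = 52
  i=8: min(5*2^8, 52) = 52
  i=9: min(5*2^9, 52) = 52

Answer: 5 10 20 40 52 52 52 52 52 52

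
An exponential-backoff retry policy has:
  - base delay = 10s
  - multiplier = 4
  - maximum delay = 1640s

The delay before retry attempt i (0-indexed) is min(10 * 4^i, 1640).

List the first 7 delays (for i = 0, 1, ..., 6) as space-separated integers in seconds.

Answer: 10 40 160 640 1640 1640 1640

Derivation:
Computing each delay:
  i=0: min(10*4^0, 1640) = 10
  i=1: min(10*4^1, 1640) = 40
  i=2: min(10*4^2, 1640) = 160
  i=3: min(10*4^3, 1640) = 640
  i=4: min(10*4^4, 1640) = 1640
  i=5: min(10*4^5, 1640) = 1640
  i=6: min(10*4^6, 1640) = 1640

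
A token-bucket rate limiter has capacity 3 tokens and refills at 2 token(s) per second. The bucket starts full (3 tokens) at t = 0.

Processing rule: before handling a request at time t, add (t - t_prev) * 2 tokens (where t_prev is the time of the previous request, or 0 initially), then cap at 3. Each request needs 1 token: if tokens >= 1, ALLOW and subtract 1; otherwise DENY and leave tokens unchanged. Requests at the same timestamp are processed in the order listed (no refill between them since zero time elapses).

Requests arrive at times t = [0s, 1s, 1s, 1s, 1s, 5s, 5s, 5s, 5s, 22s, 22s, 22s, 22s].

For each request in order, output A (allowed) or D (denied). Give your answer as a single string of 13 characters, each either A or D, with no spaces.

Answer: AAAADAAADAAAD

Derivation:
Simulating step by step:
  req#1 t=0s: ALLOW
  req#2 t=1s: ALLOW
  req#3 t=1s: ALLOW
  req#4 t=1s: ALLOW
  req#5 t=1s: DENY
  req#6 t=5s: ALLOW
  req#7 t=5s: ALLOW
  req#8 t=5s: ALLOW
  req#9 t=5s: DENY
  req#10 t=22s: ALLOW
  req#11 t=22s: ALLOW
  req#12 t=22s: ALLOW
  req#13 t=22s: DENY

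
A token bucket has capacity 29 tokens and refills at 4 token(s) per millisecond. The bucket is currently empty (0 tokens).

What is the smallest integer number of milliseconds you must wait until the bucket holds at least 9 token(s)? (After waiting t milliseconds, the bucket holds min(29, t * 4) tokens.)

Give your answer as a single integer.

Answer: 3

Derivation:
Need t * 4 >= 9, so t >= 9/4.
Smallest integer t = ceil(9/4) = 3.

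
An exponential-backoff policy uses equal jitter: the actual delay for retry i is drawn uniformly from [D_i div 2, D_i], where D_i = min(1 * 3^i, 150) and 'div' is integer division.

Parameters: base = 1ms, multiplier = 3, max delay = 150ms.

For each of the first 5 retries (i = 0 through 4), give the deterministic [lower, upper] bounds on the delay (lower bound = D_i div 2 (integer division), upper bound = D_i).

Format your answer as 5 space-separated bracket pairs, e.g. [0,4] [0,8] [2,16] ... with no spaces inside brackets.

Answer: [0,1] [1,3] [4,9] [13,27] [40,81]

Derivation:
Computing bounds per retry:
  i=0: D_i=min(1*3^0,150)=1, bounds=[0,1]
  i=1: D_i=min(1*3^1,150)=3, bounds=[1,3]
  i=2: D_i=min(1*3^2,150)=9, bounds=[4,9]
  i=3: D_i=min(1*3^3,150)=27, bounds=[13,27]
  i=4: D_i=min(1*3^4,150)=81, bounds=[40,81]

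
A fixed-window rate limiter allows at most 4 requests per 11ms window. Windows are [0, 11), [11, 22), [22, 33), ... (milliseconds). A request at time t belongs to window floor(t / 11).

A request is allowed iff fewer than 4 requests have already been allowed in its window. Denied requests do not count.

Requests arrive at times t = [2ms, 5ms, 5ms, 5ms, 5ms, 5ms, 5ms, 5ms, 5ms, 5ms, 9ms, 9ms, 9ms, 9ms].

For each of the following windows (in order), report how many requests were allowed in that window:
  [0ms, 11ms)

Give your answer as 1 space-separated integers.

Answer: 4

Derivation:
Processing requests:
  req#1 t=2ms (window 0): ALLOW
  req#2 t=5ms (window 0): ALLOW
  req#3 t=5ms (window 0): ALLOW
  req#4 t=5ms (window 0): ALLOW
  req#5 t=5ms (window 0): DENY
  req#6 t=5ms (window 0): DENY
  req#7 t=5ms (window 0): DENY
  req#8 t=5ms (window 0): DENY
  req#9 t=5ms (window 0): DENY
  req#10 t=5ms (window 0): DENY
  req#11 t=9ms (window 0): DENY
  req#12 t=9ms (window 0): DENY
  req#13 t=9ms (window 0): DENY
  req#14 t=9ms (window 0): DENY

Allowed counts by window: 4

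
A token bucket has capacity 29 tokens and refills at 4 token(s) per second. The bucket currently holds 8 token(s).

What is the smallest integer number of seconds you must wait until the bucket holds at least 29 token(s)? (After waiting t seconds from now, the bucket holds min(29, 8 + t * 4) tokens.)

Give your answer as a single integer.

Answer: 6

Derivation:
Need 8 + t * 4 >= 29, so t >= 21/4.
Smallest integer t = ceil(21/4) = 6.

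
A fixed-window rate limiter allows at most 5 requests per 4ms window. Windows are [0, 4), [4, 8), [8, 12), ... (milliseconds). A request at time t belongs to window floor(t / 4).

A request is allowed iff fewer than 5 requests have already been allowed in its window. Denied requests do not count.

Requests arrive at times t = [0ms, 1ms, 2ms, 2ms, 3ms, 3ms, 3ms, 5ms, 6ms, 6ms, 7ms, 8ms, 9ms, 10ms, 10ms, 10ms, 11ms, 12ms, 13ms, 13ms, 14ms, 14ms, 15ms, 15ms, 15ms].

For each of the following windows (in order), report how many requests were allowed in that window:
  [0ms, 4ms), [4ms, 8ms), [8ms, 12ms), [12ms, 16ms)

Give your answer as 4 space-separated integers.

Answer: 5 4 5 5

Derivation:
Processing requests:
  req#1 t=0ms (window 0): ALLOW
  req#2 t=1ms (window 0): ALLOW
  req#3 t=2ms (window 0): ALLOW
  req#4 t=2ms (window 0): ALLOW
  req#5 t=3ms (window 0): ALLOW
  req#6 t=3ms (window 0): DENY
  req#7 t=3ms (window 0): DENY
  req#8 t=5ms (window 1): ALLOW
  req#9 t=6ms (window 1): ALLOW
  req#10 t=6ms (window 1): ALLOW
  req#11 t=7ms (window 1): ALLOW
  req#12 t=8ms (window 2): ALLOW
  req#13 t=9ms (window 2): ALLOW
  req#14 t=10ms (window 2): ALLOW
  req#15 t=10ms (window 2): ALLOW
  req#16 t=10ms (window 2): ALLOW
  req#17 t=11ms (window 2): DENY
  req#18 t=12ms (window 3): ALLOW
  req#19 t=13ms (window 3): ALLOW
  req#20 t=13ms (window 3): ALLOW
  req#21 t=14ms (window 3): ALLOW
  req#22 t=14ms (window 3): ALLOW
  req#23 t=15ms (window 3): DENY
  req#24 t=15ms (window 3): DENY
  req#25 t=15ms (window 3): DENY

Allowed counts by window: 5 4 5 5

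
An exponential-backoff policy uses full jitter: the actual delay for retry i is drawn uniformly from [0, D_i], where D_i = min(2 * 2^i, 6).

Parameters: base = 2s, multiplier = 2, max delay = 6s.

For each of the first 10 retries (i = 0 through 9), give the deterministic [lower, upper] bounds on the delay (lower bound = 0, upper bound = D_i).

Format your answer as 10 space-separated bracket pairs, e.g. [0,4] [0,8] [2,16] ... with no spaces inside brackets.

Computing bounds per retry:
  i=0: D_i=min(2*2^0,6)=2, bounds=[0,2]
  i=1: D_i=min(2*2^1,6)=4, bounds=[0,4]
  i=2: D_i=min(2*2^2,6)=6, bounds=[0,6]
  i=3: D_i=min(2*2^3,6)=6, bounds=[0,6]
  i=4: D_i=min(2*2^4,6)=6, bounds=[0,6]
  i=5: D_i=min(2*2^5,6)=6, bounds=[0,6]
  i=6: D_i=min(2*2^6,6)=6, bounds=[0,6]
  i=7: D_i=min(2*2^7,6)=6, bounds=[0,6]
  i=8: D_i=min(2*2^8,6)=6, bounds=[0,6]
  i=9: D_i=min(2*2^9,6)=6, bounds=[0,6]

Answer: [0,2] [0,4] [0,6] [0,6] [0,6] [0,6] [0,6] [0,6] [0,6] [0,6]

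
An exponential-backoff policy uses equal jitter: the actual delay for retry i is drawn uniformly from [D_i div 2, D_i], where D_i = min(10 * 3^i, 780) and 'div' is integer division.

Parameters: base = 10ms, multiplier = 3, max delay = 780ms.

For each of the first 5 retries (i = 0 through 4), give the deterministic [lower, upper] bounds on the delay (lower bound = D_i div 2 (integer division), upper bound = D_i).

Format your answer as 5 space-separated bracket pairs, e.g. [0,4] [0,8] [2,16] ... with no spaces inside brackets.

Computing bounds per retry:
  i=0: D_i=min(10*3^0,780)=10, bounds=[5,10]
  i=1: D_i=min(10*3^1,780)=30, bounds=[15,30]
  i=2: D_i=min(10*3^2,780)=90, bounds=[45,90]
  i=3: D_i=min(10*3^3,780)=270, bounds=[135,270]
  i=4: D_i=min(10*3^4,780)=780, bounds=[390,780]

Answer: [5,10] [15,30] [45,90] [135,270] [390,780]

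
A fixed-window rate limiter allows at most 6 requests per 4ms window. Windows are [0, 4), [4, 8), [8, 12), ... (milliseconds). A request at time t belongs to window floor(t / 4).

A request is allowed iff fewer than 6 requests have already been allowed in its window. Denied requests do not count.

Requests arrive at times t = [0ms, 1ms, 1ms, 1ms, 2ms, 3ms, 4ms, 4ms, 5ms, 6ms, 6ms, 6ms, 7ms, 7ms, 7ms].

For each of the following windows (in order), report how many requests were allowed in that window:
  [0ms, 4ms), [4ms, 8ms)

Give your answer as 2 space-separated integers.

Answer: 6 6

Derivation:
Processing requests:
  req#1 t=0ms (window 0): ALLOW
  req#2 t=1ms (window 0): ALLOW
  req#3 t=1ms (window 0): ALLOW
  req#4 t=1ms (window 0): ALLOW
  req#5 t=2ms (window 0): ALLOW
  req#6 t=3ms (window 0): ALLOW
  req#7 t=4ms (window 1): ALLOW
  req#8 t=4ms (window 1): ALLOW
  req#9 t=5ms (window 1): ALLOW
  req#10 t=6ms (window 1): ALLOW
  req#11 t=6ms (window 1): ALLOW
  req#12 t=6ms (window 1): ALLOW
  req#13 t=7ms (window 1): DENY
  req#14 t=7ms (window 1): DENY
  req#15 t=7ms (window 1): DENY

Allowed counts by window: 6 6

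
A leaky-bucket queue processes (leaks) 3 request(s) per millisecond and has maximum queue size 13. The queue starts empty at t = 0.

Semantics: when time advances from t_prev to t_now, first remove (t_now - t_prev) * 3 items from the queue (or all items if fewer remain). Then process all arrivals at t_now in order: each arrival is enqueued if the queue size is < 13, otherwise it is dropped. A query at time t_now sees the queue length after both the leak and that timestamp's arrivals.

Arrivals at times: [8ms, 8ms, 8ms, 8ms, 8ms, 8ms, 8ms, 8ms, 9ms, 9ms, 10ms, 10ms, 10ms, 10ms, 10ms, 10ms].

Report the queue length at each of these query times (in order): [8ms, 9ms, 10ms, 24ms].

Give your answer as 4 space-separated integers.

Answer: 8 7 10 0

Derivation:
Queue lengths at query times:
  query t=8ms: backlog = 8
  query t=9ms: backlog = 7
  query t=10ms: backlog = 10
  query t=24ms: backlog = 0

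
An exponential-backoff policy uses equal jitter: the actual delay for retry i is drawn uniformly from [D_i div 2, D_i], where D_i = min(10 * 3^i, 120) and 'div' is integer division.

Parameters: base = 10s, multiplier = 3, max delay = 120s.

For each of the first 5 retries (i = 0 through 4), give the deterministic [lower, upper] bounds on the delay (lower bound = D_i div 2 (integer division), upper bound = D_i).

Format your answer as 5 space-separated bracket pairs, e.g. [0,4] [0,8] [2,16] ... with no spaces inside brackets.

Computing bounds per retry:
  i=0: D_i=min(10*3^0,120)=10, bounds=[5,10]
  i=1: D_i=min(10*3^1,120)=30, bounds=[15,30]
  i=2: D_i=min(10*3^2,120)=90, bounds=[45,90]
  i=3: D_i=min(10*3^3,120)=120, bounds=[60,120]
  i=4: D_i=min(10*3^4,120)=120, bounds=[60,120]

Answer: [5,10] [15,30] [45,90] [60,120] [60,120]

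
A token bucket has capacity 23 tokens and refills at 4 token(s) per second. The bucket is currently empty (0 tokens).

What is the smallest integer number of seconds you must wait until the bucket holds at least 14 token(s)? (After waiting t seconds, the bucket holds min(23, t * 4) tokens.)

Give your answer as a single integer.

Answer: 4

Derivation:
Need t * 4 >= 14, so t >= 14/4.
Smallest integer t = ceil(14/4) = 4.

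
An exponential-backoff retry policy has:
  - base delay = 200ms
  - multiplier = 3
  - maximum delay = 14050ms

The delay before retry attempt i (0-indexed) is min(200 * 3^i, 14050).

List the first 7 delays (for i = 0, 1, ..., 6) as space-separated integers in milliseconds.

Answer: 200 600 1800 5400 14050 14050 14050

Derivation:
Computing each delay:
  i=0: min(200*3^0, 14050) = 200
  i=1: min(200*3^1, 14050) = 600
  i=2: min(200*3^2, 14050) = 1800
  i=3: min(200*3^3, 14050) = 5400
  i=4: min(200*3^4, 14050) = 14050
  i=5: min(200*3^5, 14050) = 14050
  i=6: min(200*3^6, 14050) = 14050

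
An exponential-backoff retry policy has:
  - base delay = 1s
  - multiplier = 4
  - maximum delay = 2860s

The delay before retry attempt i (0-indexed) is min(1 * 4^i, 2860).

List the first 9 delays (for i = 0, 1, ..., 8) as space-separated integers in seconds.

Answer: 1 4 16 64 256 1024 2860 2860 2860

Derivation:
Computing each delay:
  i=0: min(1*4^0, 2860) = 1
  i=1: min(1*4^1, 2860) = 4
  i=2: min(1*4^2, 2860) = 16
  i=3: min(1*4^3, 2860) = 64
  i=4: min(1*4^4, 2860) = 256
  i=5: min(1*4^5, 2860) = 1024
  i=6: min(1*4^6, 2860) = 2860
  i=7: min(1*4^7, 2860) = 2860
  i=8: min(1*4^8, 2860) = 2860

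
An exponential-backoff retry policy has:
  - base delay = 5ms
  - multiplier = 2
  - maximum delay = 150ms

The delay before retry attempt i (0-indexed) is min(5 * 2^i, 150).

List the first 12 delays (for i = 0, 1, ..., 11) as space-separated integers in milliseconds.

Computing each delay:
  i=0: min(5*2^0, 150) = 5
  i=1: min(5*2^1, 150) = 10
  i=2: min(5*2^2, 150) = 20
  i=3: min(5*2^3, 150) = 40
  i=4: min(5*2^4, 150) = 80
  i=5: min(5*2^5, 150) = 150
  i=6: min(5*2^6, 150) = 150
  i=7: min(5*2^7, 150) = 150
  i=8: min(5*2^8, 150) = 150
  i=9: min(5*2^9, 150) = 150
  i=10: min(5*2^10, 150) = 150
  i=11: min(5*2^11, 150) = 150

Answer: 5 10 20 40 80 150 150 150 150 150 150 150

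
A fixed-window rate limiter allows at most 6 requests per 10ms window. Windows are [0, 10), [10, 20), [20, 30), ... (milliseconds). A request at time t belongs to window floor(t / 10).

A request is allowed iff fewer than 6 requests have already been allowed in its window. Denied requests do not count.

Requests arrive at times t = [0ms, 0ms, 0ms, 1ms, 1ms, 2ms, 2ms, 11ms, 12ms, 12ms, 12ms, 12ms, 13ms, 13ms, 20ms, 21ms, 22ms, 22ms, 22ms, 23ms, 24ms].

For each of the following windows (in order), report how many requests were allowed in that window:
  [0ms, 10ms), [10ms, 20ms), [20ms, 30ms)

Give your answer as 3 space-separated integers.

Answer: 6 6 6

Derivation:
Processing requests:
  req#1 t=0ms (window 0): ALLOW
  req#2 t=0ms (window 0): ALLOW
  req#3 t=0ms (window 0): ALLOW
  req#4 t=1ms (window 0): ALLOW
  req#5 t=1ms (window 0): ALLOW
  req#6 t=2ms (window 0): ALLOW
  req#7 t=2ms (window 0): DENY
  req#8 t=11ms (window 1): ALLOW
  req#9 t=12ms (window 1): ALLOW
  req#10 t=12ms (window 1): ALLOW
  req#11 t=12ms (window 1): ALLOW
  req#12 t=12ms (window 1): ALLOW
  req#13 t=13ms (window 1): ALLOW
  req#14 t=13ms (window 1): DENY
  req#15 t=20ms (window 2): ALLOW
  req#16 t=21ms (window 2): ALLOW
  req#17 t=22ms (window 2): ALLOW
  req#18 t=22ms (window 2): ALLOW
  req#19 t=22ms (window 2): ALLOW
  req#20 t=23ms (window 2): ALLOW
  req#21 t=24ms (window 2): DENY

Allowed counts by window: 6 6 6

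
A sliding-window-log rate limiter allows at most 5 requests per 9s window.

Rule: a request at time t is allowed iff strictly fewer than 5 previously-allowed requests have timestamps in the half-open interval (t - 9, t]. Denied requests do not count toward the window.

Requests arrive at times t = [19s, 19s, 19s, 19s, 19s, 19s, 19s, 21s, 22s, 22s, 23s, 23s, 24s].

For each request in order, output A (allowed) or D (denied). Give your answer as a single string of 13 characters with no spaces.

Answer: AAAAADDDDDDDD

Derivation:
Tracking allowed requests in the window:
  req#1 t=19s: ALLOW
  req#2 t=19s: ALLOW
  req#3 t=19s: ALLOW
  req#4 t=19s: ALLOW
  req#5 t=19s: ALLOW
  req#6 t=19s: DENY
  req#7 t=19s: DENY
  req#8 t=21s: DENY
  req#9 t=22s: DENY
  req#10 t=22s: DENY
  req#11 t=23s: DENY
  req#12 t=23s: DENY
  req#13 t=24s: DENY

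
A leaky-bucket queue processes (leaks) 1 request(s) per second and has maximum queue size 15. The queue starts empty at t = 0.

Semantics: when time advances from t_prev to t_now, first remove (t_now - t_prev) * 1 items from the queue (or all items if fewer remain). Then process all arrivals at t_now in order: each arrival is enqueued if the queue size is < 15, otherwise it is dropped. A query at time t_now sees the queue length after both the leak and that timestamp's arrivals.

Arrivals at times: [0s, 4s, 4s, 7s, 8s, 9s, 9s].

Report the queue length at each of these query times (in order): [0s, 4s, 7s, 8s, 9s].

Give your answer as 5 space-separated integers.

Answer: 1 2 1 1 2

Derivation:
Queue lengths at query times:
  query t=0s: backlog = 1
  query t=4s: backlog = 2
  query t=7s: backlog = 1
  query t=8s: backlog = 1
  query t=9s: backlog = 2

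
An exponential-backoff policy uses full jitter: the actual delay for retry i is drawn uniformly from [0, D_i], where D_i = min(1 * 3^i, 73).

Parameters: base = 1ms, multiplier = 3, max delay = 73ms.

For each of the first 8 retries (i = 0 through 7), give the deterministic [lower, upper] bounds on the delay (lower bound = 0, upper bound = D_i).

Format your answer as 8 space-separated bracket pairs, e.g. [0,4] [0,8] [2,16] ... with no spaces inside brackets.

Answer: [0,1] [0,3] [0,9] [0,27] [0,73] [0,73] [0,73] [0,73]

Derivation:
Computing bounds per retry:
  i=0: D_i=min(1*3^0,73)=1, bounds=[0,1]
  i=1: D_i=min(1*3^1,73)=3, bounds=[0,3]
  i=2: D_i=min(1*3^2,73)=9, bounds=[0,9]
  i=3: D_i=min(1*3^3,73)=27, bounds=[0,27]
  i=4: D_i=min(1*3^4,73)=73, bounds=[0,73]
  i=5: D_i=min(1*3^5,73)=73, bounds=[0,73]
  i=6: D_i=min(1*3^6,73)=73, bounds=[0,73]
  i=7: D_i=min(1*3^7,73)=73, bounds=[0,73]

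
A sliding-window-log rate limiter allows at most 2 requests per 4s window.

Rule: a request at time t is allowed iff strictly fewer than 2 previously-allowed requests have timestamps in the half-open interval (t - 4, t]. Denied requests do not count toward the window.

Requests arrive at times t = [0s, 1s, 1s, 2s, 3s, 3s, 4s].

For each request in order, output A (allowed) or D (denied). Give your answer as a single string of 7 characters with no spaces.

Tracking allowed requests in the window:
  req#1 t=0s: ALLOW
  req#2 t=1s: ALLOW
  req#3 t=1s: DENY
  req#4 t=2s: DENY
  req#5 t=3s: DENY
  req#6 t=3s: DENY
  req#7 t=4s: ALLOW

Answer: AADDDDA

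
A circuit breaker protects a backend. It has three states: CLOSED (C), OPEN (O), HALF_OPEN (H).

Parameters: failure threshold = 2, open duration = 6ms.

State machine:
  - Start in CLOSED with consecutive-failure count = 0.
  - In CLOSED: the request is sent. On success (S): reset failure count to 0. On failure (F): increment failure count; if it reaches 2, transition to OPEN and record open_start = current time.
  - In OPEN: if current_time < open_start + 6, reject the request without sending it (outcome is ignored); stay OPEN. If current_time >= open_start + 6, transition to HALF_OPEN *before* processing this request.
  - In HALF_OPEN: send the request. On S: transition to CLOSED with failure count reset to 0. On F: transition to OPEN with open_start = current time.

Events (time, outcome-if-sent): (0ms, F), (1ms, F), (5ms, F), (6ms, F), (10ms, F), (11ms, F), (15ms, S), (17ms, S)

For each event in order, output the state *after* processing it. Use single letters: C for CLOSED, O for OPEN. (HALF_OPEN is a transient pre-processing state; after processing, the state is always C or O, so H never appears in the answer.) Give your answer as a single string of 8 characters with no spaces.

Answer: COOOOOOC

Derivation:
State after each event:
  event#1 t=0ms outcome=F: state=CLOSED
  event#2 t=1ms outcome=F: state=OPEN
  event#3 t=5ms outcome=F: state=OPEN
  event#4 t=6ms outcome=F: state=OPEN
  event#5 t=10ms outcome=F: state=OPEN
  event#6 t=11ms outcome=F: state=OPEN
  event#7 t=15ms outcome=S: state=OPEN
  event#8 t=17ms outcome=S: state=CLOSED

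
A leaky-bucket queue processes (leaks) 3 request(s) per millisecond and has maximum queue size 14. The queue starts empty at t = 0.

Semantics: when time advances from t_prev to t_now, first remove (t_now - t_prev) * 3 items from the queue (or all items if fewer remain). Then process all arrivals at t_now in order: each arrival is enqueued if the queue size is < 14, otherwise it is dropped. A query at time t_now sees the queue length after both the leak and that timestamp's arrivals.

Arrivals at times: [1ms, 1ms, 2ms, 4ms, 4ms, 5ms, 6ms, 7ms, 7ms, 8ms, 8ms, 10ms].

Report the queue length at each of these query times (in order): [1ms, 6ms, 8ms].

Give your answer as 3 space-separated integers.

Queue lengths at query times:
  query t=1ms: backlog = 2
  query t=6ms: backlog = 1
  query t=8ms: backlog = 2

Answer: 2 1 2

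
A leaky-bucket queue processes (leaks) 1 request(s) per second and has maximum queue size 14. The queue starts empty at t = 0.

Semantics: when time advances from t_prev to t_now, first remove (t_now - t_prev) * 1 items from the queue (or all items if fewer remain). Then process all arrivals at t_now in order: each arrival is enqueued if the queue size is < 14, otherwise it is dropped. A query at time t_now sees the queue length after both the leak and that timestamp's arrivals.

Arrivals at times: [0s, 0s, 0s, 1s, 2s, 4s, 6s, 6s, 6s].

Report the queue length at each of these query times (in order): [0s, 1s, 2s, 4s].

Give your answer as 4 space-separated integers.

Answer: 3 3 3 2

Derivation:
Queue lengths at query times:
  query t=0s: backlog = 3
  query t=1s: backlog = 3
  query t=2s: backlog = 3
  query t=4s: backlog = 2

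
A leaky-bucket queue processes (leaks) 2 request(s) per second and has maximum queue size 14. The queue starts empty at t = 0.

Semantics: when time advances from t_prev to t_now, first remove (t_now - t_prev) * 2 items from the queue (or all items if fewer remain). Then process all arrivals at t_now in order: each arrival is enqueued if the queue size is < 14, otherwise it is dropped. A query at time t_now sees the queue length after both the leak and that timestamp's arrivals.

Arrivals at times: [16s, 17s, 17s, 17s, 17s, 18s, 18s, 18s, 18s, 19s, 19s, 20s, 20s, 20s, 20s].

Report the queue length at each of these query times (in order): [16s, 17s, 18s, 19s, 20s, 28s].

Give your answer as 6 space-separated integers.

Queue lengths at query times:
  query t=16s: backlog = 1
  query t=17s: backlog = 4
  query t=18s: backlog = 6
  query t=19s: backlog = 6
  query t=20s: backlog = 8
  query t=28s: backlog = 0

Answer: 1 4 6 6 8 0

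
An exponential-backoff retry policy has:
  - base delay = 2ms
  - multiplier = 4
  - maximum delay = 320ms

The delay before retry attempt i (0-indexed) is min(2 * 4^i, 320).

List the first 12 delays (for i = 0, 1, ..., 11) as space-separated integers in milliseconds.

Answer: 2 8 32 128 320 320 320 320 320 320 320 320

Derivation:
Computing each delay:
  i=0: min(2*4^0, 320) = 2
  i=1: min(2*4^1, 320) = 8
  i=2: min(2*4^2, 320) = 32
  i=3: min(2*4^3, 320) = 128
  i=4: min(2*4^4, 320) = 320
  i=5: min(2*4^5, 320) = 320
  i=6: min(2*4^6, 320) = 320
  i=7: min(2*4^7, 320) = 320
  i=8: min(2*4^8, 320) = 320
  i=9: min(2*4^9, 320) = 320
  i=10: min(2*4^10, 320) = 320
  i=11: min(2*4^11, 320) = 320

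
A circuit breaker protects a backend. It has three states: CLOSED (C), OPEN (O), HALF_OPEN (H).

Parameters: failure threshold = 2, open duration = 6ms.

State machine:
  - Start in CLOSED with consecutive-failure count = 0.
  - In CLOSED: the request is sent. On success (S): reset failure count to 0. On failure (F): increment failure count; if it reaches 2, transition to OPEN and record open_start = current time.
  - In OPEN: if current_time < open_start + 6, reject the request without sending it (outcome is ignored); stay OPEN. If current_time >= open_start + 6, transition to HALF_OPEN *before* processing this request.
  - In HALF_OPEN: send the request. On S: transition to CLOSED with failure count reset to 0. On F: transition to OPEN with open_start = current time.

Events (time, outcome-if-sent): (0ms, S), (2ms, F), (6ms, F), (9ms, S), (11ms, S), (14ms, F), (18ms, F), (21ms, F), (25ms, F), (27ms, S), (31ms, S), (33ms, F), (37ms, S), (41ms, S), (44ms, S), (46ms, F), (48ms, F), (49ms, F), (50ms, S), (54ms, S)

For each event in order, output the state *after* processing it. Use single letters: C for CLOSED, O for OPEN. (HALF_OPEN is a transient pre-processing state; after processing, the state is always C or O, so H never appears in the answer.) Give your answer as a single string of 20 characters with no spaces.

Answer: CCOOOOOOOCCCCCCCOOOC

Derivation:
State after each event:
  event#1 t=0ms outcome=S: state=CLOSED
  event#2 t=2ms outcome=F: state=CLOSED
  event#3 t=6ms outcome=F: state=OPEN
  event#4 t=9ms outcome=S: state=OPEN
  event#5 t=11ms outcome=S: state=OPEN
  event#6 t=14ms outcome=F: state=OPEN
  event#7 t=18ms outcome=F: state=OPEN
  event#8 t=21ms outcome=F: state=OPEN
  event#9 t=25ms outcome=F: state=OPEN
  event#10 t=27ms outcome=S: state=CLOSED
  event#11 t=31ms outcome=S: state=CLOSED
  event#12 t=33ms outcome=F: state=CLOSED
  event#13 t=37ms outcome=S: state=CLOSED
  event#14 t=41ms outcome=S: state=CLOSED
  event#15 t=44ms outcome=S: state=CLOSED
  event#16 t=46ms outcome=F: state=CLOSED
  event#17 t=48ms outcome=F: state=OPEN
  event#18 t=49ms outcome=F: state=OPEN
  event#19 t=50ms outcome=S: state=OPEN
  event#20 t=54ms outcome=S: state=CLOSED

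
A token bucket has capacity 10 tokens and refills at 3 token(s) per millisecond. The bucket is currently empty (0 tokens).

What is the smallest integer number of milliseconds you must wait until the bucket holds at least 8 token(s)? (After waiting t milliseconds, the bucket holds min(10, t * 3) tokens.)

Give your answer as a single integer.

Need t * 3 >= 8, so t >= 8/3.
Smallest integer t = ceil(8/3) = 3.

Answer: 3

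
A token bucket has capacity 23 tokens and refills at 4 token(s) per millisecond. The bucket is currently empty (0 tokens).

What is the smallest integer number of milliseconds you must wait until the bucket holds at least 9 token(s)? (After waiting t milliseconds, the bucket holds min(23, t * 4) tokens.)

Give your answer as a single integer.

Need t * 4 >= 9, so t >= 9/4.
Smallest integer t = ceil(9/4) = 3.

Answer: 3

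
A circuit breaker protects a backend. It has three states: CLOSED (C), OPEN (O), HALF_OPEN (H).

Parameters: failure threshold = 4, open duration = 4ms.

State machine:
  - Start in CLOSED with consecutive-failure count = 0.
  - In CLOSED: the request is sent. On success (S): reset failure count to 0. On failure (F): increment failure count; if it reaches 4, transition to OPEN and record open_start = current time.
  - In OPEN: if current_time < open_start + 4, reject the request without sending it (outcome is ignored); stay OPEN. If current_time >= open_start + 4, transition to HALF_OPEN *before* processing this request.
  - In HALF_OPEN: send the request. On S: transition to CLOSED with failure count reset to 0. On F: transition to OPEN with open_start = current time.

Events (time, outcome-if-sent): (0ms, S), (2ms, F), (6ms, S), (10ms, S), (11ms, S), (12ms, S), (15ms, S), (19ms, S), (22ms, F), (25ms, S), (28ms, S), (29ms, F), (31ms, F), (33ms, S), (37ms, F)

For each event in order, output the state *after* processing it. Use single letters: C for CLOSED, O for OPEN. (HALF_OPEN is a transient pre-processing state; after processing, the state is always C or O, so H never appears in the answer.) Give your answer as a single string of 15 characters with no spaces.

Answer: CCCCCCCCCCCCCCC

Derivation:
State after each event:
  event#1 t=0ms outcome=S: state=CLOSED
  event#2 t=2ms outcome=F: state=CLOSED
  event#3 t=6ms outcome=S: state=CLOSED
  event#4 t=10ms outcome=S: state=CLOSED
  event#5 t=11ms outcome=S: state=CLOSED
  event#6 t=12ms outcome=S: state=CLOSED
  event#7 t=15ms outcome=S: state=CLOSED
  event#8 t=19ms outcome=S: state=CLOSED
  event#9 t=22ms outcome=F: state=CLOSED
  event#10 t=25ms outcome=S: state=CLOSED
  event#11 t=28ms outcome=S: state=CLOSED
  event#12 t=29ms outcome=F: state=CLOSED
  event#13 t=31ms outcome=F: state=CLOSED
  event#14 t=33ms outcome=S: state=CLOSED
  event#15 t=37ms outcome=F: state=CLOSED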